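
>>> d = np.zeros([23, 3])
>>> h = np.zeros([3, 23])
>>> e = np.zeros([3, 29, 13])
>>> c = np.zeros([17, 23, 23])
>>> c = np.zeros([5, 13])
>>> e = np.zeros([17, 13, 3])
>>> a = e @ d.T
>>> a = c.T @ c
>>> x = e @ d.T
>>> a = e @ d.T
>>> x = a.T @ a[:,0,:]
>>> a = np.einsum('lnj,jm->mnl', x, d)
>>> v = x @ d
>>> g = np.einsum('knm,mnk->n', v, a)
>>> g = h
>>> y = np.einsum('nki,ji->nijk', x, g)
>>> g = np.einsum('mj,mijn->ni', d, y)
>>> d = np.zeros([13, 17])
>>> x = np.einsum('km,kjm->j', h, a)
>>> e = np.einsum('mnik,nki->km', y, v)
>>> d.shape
(13, 17)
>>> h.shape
(3, 23)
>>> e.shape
(13, 23)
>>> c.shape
(5, 13)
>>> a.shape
(3, 13, 23)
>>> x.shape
(13,)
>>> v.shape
(23, 13, 3)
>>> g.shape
(13, 23)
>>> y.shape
(23, 23, 3, 13)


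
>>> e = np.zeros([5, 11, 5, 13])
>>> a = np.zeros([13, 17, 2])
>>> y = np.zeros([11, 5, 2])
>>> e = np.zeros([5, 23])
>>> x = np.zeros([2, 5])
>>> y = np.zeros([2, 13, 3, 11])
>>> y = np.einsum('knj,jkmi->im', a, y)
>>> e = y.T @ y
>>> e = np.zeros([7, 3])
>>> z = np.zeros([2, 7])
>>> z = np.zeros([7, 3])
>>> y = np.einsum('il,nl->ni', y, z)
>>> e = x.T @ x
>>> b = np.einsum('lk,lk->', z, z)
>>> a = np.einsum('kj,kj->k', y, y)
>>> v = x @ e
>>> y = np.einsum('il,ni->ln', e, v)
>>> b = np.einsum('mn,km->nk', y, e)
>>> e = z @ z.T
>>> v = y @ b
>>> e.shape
(7, 7)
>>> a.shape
(7,)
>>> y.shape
(5, 2)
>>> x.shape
(2, 5)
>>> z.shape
(7, 3)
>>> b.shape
(2, 5)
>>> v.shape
(5, 5)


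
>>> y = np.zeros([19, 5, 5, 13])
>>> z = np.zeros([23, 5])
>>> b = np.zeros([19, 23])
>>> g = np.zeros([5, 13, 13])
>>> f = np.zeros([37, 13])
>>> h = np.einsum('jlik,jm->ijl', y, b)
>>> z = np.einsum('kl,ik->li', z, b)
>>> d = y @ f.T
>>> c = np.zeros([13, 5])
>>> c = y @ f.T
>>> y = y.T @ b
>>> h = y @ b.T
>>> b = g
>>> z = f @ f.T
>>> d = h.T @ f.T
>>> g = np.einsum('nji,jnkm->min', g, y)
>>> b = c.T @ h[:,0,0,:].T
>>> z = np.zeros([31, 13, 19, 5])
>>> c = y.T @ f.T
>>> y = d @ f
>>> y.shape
(19, 5, 5, 13)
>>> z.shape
(31, 13, 19, 5)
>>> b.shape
(37, 5, 5, 13)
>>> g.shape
(23, 13, 5)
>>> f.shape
(37, 13)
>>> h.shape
(13, 5, 5, 19)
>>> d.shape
(19, 5, 5, 37)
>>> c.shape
(23, 5, 5, 37)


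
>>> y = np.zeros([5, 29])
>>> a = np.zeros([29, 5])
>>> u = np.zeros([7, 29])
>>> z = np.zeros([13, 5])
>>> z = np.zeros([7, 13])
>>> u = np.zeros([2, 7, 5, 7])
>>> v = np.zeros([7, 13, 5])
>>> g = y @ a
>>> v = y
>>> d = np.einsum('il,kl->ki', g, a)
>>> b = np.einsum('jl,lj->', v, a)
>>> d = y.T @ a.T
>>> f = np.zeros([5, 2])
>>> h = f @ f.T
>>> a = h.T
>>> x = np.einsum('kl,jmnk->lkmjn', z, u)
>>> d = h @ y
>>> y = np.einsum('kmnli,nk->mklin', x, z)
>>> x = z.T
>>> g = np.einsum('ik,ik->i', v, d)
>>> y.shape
(7, 13, 2, 5, 7)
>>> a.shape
(5, 5)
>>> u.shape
(2, 7, 5, 7)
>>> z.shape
(7, 13)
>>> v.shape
(5, 29)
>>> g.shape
(5,)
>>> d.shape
(5, 29)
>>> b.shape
()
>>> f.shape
(5, 2)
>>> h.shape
(5, 5)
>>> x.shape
(13, 7)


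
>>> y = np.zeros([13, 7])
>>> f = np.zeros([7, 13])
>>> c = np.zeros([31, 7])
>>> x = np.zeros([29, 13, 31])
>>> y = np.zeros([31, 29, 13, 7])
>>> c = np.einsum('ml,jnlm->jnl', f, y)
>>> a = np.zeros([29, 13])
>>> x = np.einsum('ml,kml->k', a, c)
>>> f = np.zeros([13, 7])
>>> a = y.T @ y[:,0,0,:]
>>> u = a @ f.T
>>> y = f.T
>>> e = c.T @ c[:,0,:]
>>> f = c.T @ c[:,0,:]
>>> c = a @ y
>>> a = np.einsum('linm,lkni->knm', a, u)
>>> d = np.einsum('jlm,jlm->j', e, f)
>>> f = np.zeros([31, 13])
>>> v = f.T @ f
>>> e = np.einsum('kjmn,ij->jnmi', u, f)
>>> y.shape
(7, 13)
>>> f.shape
(31, 13)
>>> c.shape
(7, 13, 29, 13)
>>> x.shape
(31,)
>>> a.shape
(13, 29, 7)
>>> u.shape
(7, 13, 29, 13)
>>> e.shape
(13, 13, 29, 31)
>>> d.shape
(13,)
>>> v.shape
(13, 13)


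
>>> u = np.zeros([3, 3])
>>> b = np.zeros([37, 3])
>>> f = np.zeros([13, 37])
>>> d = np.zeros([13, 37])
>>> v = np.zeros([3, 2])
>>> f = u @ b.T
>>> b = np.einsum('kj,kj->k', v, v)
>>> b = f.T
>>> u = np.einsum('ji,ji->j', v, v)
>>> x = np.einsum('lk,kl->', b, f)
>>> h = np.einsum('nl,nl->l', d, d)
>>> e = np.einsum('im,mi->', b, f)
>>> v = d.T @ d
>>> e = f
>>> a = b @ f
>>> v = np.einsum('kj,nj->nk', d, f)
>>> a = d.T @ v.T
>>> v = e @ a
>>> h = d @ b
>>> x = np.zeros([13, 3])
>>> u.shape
(3,)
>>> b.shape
(37, 3)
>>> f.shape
(3, 37)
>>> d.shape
(13, 37)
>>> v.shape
(3, 3)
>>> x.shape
(13, 3)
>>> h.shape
(13, 3)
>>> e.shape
(3, 37)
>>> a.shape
(37, 3)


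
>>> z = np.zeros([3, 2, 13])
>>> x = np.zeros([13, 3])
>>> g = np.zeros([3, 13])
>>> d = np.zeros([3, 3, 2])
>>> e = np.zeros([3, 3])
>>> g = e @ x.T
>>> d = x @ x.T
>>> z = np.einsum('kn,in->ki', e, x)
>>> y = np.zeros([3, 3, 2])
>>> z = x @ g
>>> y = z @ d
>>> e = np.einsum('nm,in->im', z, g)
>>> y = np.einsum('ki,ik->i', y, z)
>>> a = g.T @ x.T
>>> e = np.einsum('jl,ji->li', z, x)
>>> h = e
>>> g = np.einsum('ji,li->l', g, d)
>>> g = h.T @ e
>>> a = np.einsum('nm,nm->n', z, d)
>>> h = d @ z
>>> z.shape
(13, 13)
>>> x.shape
(13, 3)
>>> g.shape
(3, 3)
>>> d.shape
(13, 13)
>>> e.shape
(13, 3)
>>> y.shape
(13,)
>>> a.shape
(13,)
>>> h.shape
(13, 13)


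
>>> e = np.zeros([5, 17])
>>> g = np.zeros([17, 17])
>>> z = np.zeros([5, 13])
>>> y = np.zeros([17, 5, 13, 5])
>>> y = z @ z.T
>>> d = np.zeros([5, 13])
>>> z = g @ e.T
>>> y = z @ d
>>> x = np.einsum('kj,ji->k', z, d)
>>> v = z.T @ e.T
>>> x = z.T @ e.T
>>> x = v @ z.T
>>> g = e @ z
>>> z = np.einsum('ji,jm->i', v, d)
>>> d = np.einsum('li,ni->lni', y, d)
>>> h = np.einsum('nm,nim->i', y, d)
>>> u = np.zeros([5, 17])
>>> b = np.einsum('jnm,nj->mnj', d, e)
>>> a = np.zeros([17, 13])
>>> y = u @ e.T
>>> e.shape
(5, 17)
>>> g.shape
(5, 5)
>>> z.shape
(5,)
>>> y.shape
(5, 5)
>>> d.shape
(17, 5, 13)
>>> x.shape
(5, 17)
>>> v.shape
(5, 5)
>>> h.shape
(5,)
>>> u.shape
(5, 17)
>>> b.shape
(13, 5, 17)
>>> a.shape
(17, 13)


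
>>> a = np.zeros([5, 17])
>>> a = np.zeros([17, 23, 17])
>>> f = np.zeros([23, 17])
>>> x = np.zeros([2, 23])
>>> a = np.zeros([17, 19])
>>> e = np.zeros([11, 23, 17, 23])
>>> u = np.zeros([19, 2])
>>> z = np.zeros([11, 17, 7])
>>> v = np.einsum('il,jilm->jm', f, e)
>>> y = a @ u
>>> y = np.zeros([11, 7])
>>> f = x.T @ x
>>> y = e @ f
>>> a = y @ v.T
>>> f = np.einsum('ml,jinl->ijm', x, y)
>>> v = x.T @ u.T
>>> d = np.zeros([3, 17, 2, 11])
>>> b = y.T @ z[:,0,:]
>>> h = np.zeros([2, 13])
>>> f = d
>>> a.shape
(11, 23, 17, 11)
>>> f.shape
(3, 17, 2, 11)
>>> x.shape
(2, 23)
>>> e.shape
(11, 23, 17, 23)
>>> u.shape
(19, 2)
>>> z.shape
(11, 17, 7)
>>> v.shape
(23, 19)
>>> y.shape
(11, 23, 17, 23)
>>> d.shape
(3, 17, 2, 11)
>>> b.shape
(23, 17, 23, 7)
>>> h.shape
(2, 13)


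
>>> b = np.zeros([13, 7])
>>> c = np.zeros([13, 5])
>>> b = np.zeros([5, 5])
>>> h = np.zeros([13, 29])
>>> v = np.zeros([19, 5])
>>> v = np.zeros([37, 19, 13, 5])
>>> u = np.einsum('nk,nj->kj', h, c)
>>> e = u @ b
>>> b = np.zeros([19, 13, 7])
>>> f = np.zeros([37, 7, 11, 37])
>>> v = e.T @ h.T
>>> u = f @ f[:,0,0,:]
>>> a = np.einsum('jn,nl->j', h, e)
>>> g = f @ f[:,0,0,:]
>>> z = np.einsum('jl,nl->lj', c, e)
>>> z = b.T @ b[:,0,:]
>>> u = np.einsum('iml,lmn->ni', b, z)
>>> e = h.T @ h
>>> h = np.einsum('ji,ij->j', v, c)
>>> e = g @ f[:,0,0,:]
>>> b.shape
(19, 13, 7)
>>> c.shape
(13, 5)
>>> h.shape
(5,)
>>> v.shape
(5, 13)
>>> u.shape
(7, 19)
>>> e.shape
(37, 7, 11, 37)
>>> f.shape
(37, 7, 11, 37)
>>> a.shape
(13,)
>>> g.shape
(37, 7, 11, 37)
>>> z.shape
(7, 13, 7)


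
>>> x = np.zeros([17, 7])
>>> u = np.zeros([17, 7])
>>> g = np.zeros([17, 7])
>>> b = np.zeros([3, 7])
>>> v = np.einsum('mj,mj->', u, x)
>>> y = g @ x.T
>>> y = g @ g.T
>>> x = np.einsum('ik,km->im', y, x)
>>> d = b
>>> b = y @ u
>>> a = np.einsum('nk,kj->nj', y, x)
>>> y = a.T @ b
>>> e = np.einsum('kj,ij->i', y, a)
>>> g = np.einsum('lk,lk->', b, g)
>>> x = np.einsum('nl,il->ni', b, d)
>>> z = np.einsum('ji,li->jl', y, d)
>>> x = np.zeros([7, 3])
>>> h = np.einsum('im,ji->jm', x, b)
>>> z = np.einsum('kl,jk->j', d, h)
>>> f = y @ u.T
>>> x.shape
(7, 3)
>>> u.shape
(17, 7)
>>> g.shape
()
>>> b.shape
(17, 7)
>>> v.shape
()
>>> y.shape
(7, 7)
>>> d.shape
(3, 7)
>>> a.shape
(17, 7)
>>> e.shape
(17,)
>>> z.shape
(17,)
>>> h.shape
(17, 3)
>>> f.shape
(7, 17)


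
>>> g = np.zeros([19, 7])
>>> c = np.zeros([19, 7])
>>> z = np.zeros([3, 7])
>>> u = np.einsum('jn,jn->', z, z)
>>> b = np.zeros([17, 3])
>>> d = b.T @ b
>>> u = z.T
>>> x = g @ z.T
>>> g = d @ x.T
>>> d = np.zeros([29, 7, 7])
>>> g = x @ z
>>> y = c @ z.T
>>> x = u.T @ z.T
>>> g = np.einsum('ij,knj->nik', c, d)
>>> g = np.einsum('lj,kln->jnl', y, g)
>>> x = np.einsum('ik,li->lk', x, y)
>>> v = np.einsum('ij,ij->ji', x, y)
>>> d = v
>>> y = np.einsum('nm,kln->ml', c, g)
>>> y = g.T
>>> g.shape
(3, 29, 19)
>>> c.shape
(19, 7)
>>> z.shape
(3, 7)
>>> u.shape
(7, 3)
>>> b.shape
(17, 3)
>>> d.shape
(3, 19)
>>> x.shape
(19, 3)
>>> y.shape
(19, 29, 3)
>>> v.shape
(3, 19)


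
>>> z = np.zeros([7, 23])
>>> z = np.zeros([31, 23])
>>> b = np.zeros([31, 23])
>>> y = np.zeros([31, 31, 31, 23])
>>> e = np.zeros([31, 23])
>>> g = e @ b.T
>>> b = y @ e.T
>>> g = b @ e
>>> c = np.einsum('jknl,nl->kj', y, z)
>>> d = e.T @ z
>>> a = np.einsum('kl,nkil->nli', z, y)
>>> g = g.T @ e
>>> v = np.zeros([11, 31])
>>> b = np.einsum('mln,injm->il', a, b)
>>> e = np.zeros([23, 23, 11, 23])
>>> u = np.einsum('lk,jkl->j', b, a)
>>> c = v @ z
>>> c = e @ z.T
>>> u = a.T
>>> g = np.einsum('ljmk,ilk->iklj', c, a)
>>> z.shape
(31, 23)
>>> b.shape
(31, 23)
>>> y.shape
(31, 31, 31, 23)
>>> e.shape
(23, 23, 11, 23)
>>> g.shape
(31, 31, 23, 23)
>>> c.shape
(23, 23, 11, 31)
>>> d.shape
(23, 23)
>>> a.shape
(31, 23, 31)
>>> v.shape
(11, 31)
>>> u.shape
(31, 23, 31)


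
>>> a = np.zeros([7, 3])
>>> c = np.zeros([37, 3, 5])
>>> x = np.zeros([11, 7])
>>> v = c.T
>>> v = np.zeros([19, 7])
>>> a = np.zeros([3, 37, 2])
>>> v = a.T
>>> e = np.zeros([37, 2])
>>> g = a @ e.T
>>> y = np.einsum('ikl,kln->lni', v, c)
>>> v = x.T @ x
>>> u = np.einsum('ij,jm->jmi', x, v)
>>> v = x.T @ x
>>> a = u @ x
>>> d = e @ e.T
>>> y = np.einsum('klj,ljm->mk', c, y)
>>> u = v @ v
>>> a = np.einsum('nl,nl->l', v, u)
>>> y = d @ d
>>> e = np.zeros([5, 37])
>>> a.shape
(7,)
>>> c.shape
(37, 3, 5)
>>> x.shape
(11, 7)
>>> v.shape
(7, 7)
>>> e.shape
(5, 37)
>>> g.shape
(3, 37, 37)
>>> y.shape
(37, 37)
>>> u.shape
(7, 7)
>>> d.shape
(37, 37)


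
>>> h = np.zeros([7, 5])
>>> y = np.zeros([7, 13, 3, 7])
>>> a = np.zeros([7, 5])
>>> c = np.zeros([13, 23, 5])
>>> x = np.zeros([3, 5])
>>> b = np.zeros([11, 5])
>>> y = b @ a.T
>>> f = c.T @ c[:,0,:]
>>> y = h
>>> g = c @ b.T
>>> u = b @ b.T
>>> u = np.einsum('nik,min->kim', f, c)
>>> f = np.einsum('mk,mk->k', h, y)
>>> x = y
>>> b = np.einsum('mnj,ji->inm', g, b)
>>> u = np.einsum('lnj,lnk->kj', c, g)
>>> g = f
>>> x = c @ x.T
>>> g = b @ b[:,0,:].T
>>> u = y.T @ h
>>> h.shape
(7, 5)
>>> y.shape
(7, 5)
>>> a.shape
(7, 5)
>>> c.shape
(13, 23, 5)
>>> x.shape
(13, 23, 7)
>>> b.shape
(5, 23, 13)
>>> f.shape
(5,)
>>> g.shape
(5, 23, 5)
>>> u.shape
(5, 5)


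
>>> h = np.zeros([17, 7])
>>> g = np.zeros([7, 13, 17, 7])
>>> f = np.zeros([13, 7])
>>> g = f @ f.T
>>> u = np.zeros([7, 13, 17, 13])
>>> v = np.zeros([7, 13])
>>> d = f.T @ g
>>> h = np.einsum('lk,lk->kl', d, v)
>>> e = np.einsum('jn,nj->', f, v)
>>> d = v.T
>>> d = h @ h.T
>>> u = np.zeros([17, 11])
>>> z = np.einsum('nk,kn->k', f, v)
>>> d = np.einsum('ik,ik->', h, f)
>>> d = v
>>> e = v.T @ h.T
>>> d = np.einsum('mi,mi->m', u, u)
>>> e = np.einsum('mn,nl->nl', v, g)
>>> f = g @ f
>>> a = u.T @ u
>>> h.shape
(13, 7)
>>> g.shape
(13, 13)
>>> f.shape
(13, 7)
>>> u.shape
(17, 11)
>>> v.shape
(7, 13)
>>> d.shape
(17,)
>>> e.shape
(13, 13)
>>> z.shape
(7,)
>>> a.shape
(11, 11)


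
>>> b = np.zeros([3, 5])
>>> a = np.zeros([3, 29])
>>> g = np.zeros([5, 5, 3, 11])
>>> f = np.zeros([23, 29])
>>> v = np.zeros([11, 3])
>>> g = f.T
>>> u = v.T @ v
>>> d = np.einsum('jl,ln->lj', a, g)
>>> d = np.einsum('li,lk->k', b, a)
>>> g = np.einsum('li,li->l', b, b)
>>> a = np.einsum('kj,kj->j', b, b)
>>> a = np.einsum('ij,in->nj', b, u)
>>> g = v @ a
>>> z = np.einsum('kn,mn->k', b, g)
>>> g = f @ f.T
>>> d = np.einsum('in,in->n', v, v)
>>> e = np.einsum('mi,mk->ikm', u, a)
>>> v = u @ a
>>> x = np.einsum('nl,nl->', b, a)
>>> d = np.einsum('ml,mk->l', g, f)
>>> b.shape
(3, 5)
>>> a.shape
(3, 5)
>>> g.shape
(23, 23)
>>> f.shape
(23, 29)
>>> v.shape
(3, 5)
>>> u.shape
(3, 3)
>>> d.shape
(23,)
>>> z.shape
(3,)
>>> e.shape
(3, 5, 3)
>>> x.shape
()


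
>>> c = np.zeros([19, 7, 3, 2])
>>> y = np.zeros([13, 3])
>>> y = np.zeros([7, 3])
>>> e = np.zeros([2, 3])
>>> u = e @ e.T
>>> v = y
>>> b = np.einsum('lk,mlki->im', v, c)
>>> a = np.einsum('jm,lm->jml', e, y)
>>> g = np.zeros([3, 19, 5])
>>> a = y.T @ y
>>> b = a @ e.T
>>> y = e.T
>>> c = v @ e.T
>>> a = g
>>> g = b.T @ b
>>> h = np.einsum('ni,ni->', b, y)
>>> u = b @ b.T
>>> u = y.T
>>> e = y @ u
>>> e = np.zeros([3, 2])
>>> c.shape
(7, 2)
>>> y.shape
(3, 2)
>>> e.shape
(3, 2)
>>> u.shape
(2, 3)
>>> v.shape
(7, 3)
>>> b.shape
(3, 2)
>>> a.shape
(3, 19, 5)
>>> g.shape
(2, 2)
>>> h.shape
()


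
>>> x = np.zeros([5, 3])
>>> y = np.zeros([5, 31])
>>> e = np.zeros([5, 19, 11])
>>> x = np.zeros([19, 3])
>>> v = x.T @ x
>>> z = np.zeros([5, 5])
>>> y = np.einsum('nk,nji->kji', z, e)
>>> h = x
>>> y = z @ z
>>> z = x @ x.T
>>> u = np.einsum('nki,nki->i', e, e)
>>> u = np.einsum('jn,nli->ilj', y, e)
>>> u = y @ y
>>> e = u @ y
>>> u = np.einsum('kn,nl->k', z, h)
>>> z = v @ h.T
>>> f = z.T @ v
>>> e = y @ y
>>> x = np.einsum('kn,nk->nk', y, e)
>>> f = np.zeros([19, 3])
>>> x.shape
(5, 5)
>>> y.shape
(5, 5)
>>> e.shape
(5, 5)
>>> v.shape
(3, 3)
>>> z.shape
(3, 19)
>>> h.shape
(19, 3)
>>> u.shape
(19,)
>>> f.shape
(19, 3)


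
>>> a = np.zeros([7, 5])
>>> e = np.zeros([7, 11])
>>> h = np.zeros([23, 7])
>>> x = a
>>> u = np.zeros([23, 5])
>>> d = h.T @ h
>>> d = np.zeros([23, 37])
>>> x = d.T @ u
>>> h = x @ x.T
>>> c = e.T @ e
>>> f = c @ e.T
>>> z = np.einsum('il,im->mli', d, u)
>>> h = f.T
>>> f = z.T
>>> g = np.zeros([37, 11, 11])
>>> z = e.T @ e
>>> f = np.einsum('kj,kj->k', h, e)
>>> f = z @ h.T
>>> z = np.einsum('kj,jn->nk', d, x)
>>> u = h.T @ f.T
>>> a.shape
(7, 5)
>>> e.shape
(7, 11)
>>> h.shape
(7, 11)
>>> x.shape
(37, 5)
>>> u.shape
(11, 11)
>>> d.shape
(23, 37)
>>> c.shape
(11, 11)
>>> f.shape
(11, 7)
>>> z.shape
(5, 23)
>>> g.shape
(37, 11, 11)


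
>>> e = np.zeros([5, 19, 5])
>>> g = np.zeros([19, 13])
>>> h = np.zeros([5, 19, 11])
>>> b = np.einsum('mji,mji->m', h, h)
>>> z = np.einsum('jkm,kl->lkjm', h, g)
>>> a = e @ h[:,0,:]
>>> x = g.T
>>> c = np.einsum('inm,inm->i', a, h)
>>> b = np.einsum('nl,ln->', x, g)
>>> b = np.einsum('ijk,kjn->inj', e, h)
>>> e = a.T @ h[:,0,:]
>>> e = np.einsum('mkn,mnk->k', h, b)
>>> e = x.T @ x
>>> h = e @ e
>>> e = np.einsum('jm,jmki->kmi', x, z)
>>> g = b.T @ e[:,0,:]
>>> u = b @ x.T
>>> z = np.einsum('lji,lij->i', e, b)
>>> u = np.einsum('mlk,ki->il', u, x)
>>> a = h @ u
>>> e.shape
(5, 19, 11)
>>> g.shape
(19, 11, 11)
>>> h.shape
(19, 19)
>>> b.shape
(5, 11, 19)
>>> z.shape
(11,)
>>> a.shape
(19, 11)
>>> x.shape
(13, 19)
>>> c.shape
(5,)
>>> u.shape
(19, 11)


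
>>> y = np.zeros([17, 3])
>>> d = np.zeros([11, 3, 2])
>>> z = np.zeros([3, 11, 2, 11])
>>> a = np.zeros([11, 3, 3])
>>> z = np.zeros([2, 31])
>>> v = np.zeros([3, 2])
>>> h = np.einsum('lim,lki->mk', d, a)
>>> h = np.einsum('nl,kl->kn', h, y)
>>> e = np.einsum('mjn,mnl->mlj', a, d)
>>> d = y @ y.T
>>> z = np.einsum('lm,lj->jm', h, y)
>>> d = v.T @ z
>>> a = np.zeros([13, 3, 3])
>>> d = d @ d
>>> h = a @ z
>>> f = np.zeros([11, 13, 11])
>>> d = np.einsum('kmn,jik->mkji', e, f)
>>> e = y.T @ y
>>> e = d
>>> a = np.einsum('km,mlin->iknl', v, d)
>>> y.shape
(17, 3)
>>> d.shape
(2, 11, 11, 13)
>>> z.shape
(3, 2)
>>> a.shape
(11, 3, 13, 11)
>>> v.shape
(3, 2)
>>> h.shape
(13, 3, 2)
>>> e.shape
(2, 11, 11, 13)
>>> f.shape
(11, 13, 11)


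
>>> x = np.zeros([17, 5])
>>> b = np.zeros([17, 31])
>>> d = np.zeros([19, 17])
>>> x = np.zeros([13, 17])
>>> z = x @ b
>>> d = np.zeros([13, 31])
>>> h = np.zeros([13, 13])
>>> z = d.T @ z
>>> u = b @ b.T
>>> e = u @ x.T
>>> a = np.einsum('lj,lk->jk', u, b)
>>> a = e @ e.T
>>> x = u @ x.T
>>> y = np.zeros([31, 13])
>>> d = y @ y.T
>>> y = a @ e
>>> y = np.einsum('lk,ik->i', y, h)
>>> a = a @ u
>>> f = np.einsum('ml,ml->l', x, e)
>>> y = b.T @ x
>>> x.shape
(17, 13)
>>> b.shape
(17, 31)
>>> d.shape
(31, 31)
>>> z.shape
(31, 31)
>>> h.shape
(13, 13)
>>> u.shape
(17, 17)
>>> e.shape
(17, 13)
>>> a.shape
(17, 17)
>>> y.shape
(31, 13)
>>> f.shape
(13,)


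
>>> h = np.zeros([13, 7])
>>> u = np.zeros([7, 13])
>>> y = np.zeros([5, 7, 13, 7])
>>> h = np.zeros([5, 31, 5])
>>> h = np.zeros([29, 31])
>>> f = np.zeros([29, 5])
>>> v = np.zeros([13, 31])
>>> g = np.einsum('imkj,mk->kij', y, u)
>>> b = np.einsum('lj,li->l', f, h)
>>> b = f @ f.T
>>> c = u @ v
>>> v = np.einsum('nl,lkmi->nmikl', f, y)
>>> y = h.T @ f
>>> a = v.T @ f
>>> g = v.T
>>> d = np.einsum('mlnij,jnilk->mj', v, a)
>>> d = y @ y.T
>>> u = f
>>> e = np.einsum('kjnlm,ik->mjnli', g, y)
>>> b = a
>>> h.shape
(29, 31)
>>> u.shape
(29, 5)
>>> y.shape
(31, 5)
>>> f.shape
(29, 5)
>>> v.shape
(29, 13, 7, 7, 5)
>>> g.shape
(5, 7, 7, 13, 29)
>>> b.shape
(5, 7, 7, 13, 5)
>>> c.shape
(7, 31)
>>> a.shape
(5, 7, 7, 13, 5)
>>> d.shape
(31, 31)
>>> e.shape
(29, 7, 7, 13, 31)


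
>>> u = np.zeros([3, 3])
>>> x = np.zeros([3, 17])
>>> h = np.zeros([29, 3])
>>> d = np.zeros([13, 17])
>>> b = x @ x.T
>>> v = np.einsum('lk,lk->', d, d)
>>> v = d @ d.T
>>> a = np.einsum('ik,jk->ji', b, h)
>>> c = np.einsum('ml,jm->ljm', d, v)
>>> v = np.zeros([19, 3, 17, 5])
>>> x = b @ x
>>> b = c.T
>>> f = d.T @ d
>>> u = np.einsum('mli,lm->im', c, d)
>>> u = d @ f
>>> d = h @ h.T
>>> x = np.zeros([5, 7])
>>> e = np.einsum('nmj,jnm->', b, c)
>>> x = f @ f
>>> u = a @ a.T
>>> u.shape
(29, 29)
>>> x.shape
(17, 17)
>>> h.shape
(29, 3)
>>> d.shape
(29, 29)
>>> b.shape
(13, 13, 17)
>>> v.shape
(19, 3, 17, 5)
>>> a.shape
(29, 3)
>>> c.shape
(17, 13, 13)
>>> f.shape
(17, 17)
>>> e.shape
()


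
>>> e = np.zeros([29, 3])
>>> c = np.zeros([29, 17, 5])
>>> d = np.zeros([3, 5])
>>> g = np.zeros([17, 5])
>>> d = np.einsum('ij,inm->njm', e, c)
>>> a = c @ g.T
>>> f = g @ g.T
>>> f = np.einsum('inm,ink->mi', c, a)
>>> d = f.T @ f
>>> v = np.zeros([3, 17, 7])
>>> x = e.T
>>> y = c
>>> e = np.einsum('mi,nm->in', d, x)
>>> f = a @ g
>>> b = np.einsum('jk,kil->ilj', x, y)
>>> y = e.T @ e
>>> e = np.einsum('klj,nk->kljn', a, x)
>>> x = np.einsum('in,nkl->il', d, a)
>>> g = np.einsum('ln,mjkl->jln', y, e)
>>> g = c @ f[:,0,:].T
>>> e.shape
(29, 17, 17, 3)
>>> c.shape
(29, 17, 5)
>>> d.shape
(29, 29)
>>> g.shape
(29, 17, 29)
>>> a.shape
(29, 17, 17)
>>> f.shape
(29, 17, 5)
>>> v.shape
(3, 17, 7)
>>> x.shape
(29, 17)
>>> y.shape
(3, 3)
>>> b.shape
(17, 5, 3)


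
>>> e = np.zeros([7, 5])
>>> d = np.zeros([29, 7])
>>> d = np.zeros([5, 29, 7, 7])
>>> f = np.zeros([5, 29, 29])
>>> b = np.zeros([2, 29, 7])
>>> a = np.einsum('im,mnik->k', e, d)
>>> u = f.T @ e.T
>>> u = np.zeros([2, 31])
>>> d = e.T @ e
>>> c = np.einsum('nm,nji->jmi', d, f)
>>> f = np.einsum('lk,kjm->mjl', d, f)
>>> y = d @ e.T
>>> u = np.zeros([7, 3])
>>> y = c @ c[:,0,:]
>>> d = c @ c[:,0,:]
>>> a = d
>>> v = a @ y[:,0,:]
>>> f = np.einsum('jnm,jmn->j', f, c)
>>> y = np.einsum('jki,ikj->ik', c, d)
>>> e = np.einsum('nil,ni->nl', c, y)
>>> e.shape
(29, 29)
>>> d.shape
(29, 5, 29)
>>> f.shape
(29,)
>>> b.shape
(2, 29, 7)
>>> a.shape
(29, 5, 29)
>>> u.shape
(7, 3)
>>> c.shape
(29, 5, 29)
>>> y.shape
(29, 5)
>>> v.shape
(29, 5, 29)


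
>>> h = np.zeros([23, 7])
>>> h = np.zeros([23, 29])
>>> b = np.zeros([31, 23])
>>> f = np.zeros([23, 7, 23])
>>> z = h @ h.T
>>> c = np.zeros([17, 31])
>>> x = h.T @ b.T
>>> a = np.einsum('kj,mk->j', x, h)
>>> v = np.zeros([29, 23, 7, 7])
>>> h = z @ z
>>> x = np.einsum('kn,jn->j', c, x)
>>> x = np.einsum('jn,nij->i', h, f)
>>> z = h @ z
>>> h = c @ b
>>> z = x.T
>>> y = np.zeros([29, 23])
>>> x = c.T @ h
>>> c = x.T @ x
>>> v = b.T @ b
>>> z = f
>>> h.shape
(17, 23)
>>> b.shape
(31, 23)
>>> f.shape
(23, 7, 23)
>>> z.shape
(23, 7, 23)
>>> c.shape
(23, 23)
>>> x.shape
(31, 23)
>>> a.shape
(31,)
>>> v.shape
(23, 23)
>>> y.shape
(29, 23)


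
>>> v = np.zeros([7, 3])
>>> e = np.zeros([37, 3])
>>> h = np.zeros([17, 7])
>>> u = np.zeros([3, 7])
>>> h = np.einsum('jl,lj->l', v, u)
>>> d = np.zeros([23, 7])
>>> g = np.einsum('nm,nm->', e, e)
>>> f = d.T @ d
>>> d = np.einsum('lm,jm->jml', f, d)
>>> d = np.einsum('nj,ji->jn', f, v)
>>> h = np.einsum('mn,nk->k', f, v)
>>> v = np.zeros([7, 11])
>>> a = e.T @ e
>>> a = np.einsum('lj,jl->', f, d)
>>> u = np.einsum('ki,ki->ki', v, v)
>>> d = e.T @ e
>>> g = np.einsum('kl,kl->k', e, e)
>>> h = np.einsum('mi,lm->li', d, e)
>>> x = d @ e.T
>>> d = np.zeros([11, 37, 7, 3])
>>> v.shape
(7, 11)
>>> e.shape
(37, 3)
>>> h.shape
(37, 3)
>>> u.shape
(7, 11)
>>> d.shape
(11, 37, 7, 3)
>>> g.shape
(37,)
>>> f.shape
(7, 7)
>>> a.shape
()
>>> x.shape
(3, 37)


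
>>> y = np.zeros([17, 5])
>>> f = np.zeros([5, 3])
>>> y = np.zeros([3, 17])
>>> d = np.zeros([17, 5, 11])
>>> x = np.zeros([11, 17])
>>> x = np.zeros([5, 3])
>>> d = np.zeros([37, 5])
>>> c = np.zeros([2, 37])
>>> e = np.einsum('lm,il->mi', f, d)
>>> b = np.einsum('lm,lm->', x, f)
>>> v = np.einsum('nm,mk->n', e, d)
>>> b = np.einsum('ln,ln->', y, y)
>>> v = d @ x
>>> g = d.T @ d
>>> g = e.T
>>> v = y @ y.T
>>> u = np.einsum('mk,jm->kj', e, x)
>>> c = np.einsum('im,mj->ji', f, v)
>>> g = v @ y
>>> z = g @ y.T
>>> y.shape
(3, 17)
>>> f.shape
(5, 3)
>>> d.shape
(37, 5)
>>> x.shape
(5, 3)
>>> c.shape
(3, 5)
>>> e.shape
(3, 37)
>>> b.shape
()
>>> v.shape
(3, 3)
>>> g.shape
(3, 17)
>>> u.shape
(37, 5)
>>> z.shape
(3, 3)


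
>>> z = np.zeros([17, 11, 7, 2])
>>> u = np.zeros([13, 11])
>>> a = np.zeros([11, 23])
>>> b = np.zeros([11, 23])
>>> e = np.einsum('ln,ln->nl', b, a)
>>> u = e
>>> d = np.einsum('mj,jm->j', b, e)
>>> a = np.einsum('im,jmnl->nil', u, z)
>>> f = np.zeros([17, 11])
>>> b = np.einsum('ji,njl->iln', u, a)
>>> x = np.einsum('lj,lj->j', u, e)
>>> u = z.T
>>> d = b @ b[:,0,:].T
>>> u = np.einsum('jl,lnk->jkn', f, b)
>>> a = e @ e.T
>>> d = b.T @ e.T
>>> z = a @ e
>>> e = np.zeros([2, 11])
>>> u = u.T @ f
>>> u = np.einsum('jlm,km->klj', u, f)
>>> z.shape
(23, 11)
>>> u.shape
(17, 7, 2)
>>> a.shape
(23, 23)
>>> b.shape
(11, 2, 7)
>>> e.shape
(2, 11)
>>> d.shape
(7, 2, 23)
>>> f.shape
(17, 11)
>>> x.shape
(11,)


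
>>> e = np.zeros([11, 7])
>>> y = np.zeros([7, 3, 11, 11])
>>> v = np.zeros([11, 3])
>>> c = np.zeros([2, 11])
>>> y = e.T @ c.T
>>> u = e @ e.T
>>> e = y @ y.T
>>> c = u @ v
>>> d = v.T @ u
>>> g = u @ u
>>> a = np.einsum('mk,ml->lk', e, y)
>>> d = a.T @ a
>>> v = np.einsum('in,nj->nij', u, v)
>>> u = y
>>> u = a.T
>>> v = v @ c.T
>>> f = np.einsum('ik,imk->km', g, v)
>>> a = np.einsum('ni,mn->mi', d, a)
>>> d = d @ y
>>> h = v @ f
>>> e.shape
(7, 7)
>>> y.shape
(7, 2)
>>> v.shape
(11, 11, 11)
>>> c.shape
(11, 3)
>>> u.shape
(7, 2)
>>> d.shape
(7, 2)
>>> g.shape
(11, 11)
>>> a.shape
(2, 7)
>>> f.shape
(11, 11)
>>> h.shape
(11, 11, 11)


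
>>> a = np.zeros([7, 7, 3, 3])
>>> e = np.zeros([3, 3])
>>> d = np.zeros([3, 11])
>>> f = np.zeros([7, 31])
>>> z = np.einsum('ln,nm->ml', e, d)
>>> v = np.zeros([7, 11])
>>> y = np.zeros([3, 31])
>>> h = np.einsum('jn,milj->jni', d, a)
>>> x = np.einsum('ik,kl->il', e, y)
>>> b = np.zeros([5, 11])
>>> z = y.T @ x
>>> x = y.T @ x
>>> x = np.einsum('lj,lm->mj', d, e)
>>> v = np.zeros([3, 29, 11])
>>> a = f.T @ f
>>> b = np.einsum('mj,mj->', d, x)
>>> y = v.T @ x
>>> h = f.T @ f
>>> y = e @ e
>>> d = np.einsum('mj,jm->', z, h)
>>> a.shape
(31, 31)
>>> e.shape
(3, 3)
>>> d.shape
()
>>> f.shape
(7, 31)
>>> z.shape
(31, 31)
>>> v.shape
(3, 29, 11)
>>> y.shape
(3, 3)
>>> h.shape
(31, 31)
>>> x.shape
(3, 11)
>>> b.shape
()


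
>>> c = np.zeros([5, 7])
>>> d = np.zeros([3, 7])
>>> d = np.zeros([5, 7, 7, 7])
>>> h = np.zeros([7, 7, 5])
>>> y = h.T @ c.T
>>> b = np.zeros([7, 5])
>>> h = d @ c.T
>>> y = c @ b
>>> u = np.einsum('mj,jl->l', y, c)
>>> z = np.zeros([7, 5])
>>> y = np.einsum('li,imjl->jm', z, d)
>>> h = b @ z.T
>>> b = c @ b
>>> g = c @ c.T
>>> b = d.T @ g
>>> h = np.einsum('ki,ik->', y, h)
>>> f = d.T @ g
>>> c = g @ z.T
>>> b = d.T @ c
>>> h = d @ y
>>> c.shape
(5, 7)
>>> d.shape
(5, 7, 7, 7)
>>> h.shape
(5, 7, 7, 7)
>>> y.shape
(7, 7)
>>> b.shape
(7, 7, 7, 7)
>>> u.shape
(7,)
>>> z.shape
(7, 5)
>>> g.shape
(5, 5)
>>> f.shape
(7, 7, 7, 5)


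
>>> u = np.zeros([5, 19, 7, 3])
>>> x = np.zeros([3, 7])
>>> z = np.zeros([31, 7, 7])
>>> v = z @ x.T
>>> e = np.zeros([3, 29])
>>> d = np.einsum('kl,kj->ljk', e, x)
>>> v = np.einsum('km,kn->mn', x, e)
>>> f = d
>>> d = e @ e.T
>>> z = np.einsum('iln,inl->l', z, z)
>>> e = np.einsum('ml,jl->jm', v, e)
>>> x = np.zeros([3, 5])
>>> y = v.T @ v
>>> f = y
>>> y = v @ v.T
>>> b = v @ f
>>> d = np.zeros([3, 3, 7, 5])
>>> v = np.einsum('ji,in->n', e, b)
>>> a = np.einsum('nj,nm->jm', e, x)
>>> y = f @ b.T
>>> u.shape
(5, 19, 7, 3)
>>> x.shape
(3, 5)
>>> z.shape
(7,)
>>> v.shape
(29,)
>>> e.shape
(3, 7)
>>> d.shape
(3, 3, 7, 5)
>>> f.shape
(29, 29)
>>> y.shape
(29, 7)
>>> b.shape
(7, 29)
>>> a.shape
(7, 5)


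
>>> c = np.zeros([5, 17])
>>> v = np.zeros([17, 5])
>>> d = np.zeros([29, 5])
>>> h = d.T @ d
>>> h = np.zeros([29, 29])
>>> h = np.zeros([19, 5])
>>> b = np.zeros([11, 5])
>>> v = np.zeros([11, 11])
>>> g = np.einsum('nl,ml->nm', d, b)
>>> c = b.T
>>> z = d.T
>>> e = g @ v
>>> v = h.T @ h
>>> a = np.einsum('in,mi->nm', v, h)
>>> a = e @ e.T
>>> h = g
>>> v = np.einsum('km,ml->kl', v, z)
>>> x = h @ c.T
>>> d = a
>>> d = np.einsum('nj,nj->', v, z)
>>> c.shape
(5, 11)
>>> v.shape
(5, 29)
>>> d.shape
()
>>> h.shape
(29, 11)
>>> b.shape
(11, 5)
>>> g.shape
(29, 11)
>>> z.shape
(5, 29)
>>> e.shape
(29, 11)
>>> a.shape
(29, 29)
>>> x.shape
(29, 5)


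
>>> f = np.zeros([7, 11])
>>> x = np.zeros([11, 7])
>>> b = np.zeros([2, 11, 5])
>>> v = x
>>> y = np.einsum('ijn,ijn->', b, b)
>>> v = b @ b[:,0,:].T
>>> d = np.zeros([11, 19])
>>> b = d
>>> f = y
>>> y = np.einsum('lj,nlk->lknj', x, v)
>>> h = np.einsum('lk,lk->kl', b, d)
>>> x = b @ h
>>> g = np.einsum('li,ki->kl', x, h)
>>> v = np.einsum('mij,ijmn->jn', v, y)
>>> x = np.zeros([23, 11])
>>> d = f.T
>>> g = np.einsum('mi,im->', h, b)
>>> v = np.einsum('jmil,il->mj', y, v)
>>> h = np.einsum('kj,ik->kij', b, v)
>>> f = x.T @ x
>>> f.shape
(11, 11)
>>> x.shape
(23, 11)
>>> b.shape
(11, 19)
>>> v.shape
(2, 11)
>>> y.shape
(11, 2, 2, 7)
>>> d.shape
()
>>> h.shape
(11, 2, 19)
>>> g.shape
()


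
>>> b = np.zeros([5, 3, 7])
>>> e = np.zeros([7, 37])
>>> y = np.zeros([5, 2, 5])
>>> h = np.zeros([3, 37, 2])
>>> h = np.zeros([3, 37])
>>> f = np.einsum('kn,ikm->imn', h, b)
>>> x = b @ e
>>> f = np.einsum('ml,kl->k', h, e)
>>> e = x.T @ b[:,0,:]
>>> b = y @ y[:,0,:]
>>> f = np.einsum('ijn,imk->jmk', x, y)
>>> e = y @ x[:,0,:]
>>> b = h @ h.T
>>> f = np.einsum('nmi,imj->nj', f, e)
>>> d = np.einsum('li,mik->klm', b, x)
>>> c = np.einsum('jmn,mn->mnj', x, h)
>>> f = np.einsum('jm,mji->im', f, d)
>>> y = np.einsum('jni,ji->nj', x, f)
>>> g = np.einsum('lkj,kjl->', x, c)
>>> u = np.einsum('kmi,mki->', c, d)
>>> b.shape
(3, 3)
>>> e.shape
(5, 2, 37)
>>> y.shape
(3, 5)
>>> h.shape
(3, 37)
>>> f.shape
(5, 37)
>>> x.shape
(5, 3, 37)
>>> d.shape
(37, 3, 5)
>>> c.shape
(3, 37, 5)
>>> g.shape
()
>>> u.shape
()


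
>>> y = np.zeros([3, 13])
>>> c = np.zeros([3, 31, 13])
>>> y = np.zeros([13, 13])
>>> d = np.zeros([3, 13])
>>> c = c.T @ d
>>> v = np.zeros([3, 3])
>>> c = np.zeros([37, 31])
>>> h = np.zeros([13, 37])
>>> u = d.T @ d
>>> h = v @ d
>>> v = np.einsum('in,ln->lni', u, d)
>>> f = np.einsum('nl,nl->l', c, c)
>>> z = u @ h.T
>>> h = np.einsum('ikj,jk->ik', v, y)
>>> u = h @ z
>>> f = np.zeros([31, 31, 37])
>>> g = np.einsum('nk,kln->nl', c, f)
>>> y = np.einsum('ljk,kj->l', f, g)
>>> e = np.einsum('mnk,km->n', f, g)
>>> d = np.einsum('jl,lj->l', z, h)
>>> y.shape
(31,)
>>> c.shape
(37, 31)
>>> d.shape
(3,)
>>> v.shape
(3, 13, 13)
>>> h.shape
(3, 13)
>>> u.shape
(3, 3)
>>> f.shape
(31, 31, 37)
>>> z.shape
(13, 3)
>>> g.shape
(37, 31)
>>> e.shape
(31,)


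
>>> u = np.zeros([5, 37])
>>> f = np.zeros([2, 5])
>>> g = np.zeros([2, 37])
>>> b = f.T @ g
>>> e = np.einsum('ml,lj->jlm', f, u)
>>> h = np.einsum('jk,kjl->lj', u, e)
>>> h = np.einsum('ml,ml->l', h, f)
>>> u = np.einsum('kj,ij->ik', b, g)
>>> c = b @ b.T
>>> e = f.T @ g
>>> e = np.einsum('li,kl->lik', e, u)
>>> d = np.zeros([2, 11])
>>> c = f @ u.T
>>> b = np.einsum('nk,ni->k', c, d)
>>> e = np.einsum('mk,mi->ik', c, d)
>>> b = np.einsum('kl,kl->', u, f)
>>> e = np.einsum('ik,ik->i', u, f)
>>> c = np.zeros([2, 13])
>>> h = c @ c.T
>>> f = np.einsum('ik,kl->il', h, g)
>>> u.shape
(2, 5)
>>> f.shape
(2, 37)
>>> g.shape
(2, 37)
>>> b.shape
()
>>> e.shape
(2,)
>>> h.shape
(2, 2)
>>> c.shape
(2, 13)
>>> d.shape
(2, 11)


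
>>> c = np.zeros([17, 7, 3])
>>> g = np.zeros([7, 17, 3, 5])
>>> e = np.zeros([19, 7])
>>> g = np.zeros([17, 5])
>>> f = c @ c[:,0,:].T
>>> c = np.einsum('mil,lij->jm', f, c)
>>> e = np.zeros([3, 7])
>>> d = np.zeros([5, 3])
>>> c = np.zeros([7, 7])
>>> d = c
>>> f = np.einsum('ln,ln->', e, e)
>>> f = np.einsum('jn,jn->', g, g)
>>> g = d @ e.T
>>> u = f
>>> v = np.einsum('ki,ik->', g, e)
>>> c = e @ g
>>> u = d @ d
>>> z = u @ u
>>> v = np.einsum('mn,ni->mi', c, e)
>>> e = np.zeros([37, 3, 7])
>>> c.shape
(3, 3)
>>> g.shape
(7, 3)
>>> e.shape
(37, 3, 7)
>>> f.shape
()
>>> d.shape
(7, 7)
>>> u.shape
(7, 7)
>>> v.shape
(3, 7)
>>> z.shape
(7, 7)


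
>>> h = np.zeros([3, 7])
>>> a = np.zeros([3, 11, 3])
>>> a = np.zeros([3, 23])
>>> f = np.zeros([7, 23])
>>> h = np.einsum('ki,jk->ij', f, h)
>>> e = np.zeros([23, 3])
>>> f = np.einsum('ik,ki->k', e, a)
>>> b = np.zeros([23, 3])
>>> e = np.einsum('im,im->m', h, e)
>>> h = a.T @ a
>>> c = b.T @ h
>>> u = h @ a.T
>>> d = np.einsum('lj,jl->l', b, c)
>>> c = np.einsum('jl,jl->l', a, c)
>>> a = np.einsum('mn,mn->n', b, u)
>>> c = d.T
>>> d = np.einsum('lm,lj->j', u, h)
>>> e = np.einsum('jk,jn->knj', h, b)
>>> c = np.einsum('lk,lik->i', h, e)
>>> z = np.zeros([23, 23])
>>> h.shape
(23, 23)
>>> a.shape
(3,)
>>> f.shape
(3,)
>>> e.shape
(23, 3, 23)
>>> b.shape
(23, 3)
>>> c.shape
(3,)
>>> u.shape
(23, 3)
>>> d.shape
(23,)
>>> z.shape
(23, 23)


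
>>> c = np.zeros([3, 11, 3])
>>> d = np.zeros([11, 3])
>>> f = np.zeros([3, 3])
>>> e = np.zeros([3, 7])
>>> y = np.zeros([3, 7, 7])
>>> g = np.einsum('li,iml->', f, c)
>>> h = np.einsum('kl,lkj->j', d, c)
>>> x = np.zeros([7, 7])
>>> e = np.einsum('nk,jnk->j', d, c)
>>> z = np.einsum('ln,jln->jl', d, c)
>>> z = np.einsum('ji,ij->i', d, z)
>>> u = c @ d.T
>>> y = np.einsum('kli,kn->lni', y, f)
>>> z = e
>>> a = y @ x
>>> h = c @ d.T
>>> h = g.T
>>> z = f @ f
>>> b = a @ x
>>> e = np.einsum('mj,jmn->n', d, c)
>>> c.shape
(3, 11, 3)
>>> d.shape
(11, 3)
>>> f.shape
(3, 3)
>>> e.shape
(3,)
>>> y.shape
(7, 3, 7)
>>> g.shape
()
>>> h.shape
()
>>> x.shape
(7, 7)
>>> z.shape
(3, 3)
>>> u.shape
(3, 11, 11)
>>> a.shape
(7, 3, 7)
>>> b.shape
(7, 3, 7)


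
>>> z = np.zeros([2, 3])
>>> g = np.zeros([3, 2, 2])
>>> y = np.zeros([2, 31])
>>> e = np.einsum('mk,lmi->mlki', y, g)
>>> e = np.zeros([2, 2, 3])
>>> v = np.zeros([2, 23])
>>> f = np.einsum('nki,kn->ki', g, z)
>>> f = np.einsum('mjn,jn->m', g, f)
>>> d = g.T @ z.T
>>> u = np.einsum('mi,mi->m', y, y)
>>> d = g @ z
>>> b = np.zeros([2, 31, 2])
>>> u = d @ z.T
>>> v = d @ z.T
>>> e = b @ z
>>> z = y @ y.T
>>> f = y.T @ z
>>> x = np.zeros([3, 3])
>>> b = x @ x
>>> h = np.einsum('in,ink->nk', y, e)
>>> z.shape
(2, 2)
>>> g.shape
(3, 2, 2)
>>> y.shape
(2, 31)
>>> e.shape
(2, 31, 3)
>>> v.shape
(3, 2, 2)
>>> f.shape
(31, 2)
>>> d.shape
(3, 2, 3)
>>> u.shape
(3, 2, 2)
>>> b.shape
(3, 3)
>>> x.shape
(3, 3)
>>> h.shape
(31, 3)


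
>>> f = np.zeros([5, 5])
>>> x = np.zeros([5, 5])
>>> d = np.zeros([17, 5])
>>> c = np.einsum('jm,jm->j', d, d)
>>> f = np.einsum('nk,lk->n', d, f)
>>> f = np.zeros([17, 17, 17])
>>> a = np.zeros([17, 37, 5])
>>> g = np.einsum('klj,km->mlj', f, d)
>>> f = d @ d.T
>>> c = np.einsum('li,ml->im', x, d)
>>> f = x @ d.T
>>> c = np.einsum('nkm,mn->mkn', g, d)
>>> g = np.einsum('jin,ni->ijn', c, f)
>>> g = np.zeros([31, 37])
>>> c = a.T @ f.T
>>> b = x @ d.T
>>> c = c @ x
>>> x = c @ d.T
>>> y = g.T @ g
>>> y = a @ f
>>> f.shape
(5, 17)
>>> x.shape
(5, 37, 17)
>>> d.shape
(17, 5)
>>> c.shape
(5, 37, 5)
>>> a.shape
(17, 37, 5)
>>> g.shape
(31, 37)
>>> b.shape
(5, 17)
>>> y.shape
(17, 37, 17)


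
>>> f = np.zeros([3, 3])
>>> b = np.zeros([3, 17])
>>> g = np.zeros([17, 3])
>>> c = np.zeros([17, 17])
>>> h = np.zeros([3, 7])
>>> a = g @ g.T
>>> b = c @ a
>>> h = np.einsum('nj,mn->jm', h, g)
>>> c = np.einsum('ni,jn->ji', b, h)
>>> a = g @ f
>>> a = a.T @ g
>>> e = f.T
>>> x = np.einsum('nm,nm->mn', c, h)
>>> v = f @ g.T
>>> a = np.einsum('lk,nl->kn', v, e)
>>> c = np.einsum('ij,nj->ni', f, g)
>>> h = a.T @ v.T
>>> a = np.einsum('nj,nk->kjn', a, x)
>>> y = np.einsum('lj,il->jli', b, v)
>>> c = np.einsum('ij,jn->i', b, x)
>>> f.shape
(3, 3)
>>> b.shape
(17, 17)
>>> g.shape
(17, 3)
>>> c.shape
(17,)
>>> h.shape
(3, 3)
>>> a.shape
(7, 3, 17)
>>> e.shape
(3, 3)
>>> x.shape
(17, 7)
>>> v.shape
(3, 17)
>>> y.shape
(17, 17, 3)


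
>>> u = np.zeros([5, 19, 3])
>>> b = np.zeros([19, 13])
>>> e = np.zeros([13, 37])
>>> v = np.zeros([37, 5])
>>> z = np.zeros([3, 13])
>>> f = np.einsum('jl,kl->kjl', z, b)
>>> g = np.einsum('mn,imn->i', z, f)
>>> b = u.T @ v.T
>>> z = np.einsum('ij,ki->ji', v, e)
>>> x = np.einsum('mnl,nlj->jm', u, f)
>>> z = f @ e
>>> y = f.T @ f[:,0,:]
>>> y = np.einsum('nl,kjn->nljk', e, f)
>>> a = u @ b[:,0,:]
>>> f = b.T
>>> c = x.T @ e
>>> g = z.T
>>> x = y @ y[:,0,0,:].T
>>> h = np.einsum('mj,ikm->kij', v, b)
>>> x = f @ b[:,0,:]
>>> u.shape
(5, 19, 3)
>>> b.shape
(3, 19, 37)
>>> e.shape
(13, 37)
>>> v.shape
(37, 5)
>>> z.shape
(19, 3, 37)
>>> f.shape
(37, 19, 3)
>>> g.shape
(37, 3, 19)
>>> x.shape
(37, 19, 37)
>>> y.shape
(13, 37, 3, 19)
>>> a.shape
(5, 19, 37)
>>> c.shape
(5, 37)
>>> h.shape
(19, 3, 5)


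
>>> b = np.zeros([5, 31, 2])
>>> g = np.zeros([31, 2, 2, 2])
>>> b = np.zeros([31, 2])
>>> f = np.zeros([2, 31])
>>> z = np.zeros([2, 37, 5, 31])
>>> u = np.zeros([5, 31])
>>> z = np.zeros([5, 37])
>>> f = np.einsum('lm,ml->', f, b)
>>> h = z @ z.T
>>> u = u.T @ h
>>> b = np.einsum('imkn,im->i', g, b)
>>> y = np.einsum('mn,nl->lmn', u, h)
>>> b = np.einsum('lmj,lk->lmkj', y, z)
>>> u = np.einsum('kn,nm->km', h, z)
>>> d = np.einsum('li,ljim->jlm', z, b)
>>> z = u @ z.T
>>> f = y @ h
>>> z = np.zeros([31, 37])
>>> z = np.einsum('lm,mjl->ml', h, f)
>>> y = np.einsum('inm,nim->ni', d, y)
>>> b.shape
(5, 31, 37, 5)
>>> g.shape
(31, 2, 2, 2)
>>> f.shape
(5, 31, 5)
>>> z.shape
(5, 5)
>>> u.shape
(5, 37)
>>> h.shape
(5, 5)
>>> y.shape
(5, 31)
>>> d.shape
(31, 5, 5)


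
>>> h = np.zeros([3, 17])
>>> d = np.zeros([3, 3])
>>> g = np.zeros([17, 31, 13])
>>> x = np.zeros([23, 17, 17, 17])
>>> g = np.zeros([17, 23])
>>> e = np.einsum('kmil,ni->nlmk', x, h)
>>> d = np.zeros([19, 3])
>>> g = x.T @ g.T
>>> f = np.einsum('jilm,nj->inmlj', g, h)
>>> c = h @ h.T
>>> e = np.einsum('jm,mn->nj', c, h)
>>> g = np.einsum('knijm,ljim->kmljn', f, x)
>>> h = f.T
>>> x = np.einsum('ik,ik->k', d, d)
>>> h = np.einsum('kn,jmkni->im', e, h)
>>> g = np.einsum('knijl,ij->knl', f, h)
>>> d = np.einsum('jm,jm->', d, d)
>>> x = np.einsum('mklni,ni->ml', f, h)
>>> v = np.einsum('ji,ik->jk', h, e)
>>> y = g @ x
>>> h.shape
(17, 17)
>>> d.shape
()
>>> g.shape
(17, 3, 17)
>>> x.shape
(17, 17)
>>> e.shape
(17, 3)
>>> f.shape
(17, 3, 17, 17, 17)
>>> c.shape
(3, 3)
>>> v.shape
(17, 3)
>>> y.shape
(17, 3, 17)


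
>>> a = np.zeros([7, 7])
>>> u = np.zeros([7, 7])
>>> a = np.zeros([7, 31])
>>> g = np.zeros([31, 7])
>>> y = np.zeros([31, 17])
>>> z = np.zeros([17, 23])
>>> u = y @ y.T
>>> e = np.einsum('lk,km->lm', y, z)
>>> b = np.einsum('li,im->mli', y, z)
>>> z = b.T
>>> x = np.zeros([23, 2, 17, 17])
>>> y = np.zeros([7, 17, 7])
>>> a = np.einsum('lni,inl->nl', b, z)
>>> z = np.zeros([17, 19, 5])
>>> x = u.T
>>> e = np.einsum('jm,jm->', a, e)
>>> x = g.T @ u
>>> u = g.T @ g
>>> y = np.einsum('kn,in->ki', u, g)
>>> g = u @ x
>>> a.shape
(31, 23)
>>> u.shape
(7, 7)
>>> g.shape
(7, 31)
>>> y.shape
(7, 31)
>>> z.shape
(17, 19, 5)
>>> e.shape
()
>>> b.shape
(23, 31, 17)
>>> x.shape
(7, 31)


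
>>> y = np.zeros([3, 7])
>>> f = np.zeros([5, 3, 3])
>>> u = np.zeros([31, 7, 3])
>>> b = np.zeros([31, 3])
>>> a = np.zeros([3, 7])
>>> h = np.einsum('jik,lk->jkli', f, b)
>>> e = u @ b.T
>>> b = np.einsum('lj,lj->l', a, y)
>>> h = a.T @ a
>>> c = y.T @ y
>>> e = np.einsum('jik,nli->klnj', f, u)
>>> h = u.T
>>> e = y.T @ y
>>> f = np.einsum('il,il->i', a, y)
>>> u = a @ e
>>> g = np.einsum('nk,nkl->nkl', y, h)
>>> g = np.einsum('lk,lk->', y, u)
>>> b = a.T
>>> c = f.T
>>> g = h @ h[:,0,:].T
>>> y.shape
(3, 7)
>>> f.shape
(3,)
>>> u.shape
(3, 7)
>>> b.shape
(7, 3)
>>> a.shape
(3, 7)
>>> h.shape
(3, 7, 31)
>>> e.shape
(7, 7)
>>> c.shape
(3,)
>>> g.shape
(3, 7, 3)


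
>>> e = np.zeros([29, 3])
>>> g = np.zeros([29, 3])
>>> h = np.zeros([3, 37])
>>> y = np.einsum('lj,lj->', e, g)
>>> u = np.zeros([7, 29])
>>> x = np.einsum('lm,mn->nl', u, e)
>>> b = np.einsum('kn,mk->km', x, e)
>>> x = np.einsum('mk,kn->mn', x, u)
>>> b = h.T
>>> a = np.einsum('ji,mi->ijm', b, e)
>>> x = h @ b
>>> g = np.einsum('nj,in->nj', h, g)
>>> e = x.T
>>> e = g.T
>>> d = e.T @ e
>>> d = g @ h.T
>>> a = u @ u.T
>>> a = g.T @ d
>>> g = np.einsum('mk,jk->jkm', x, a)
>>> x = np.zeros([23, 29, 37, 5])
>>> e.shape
(37, 3)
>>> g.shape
(37, 3, 3)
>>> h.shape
(3, 37)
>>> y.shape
()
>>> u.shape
(7, 29)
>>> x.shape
(23, 29, 37, 5)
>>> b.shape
(37, 3)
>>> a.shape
(37, 3)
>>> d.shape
(3, 3)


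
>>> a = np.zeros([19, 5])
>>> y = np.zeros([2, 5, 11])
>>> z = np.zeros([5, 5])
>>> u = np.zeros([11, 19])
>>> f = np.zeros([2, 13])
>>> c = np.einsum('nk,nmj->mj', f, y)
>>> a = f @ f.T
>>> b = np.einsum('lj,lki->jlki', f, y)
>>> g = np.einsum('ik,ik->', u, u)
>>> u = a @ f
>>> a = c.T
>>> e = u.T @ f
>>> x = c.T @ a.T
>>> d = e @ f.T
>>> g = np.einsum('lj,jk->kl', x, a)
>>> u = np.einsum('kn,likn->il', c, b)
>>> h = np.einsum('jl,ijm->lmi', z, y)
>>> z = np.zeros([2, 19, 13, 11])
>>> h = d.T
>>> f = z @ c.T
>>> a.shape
(11, 5)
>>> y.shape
(2, 5, 11)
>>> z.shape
(2, 19, 13, 11)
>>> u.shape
(2, 13)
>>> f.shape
(2, 19, 13, 5)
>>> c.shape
(5, 11)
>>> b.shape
(13, 2, 5, 11)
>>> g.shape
(5, 11)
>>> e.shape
(13, 13)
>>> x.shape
(11, 11)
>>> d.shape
(13, 2)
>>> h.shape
(2, 13)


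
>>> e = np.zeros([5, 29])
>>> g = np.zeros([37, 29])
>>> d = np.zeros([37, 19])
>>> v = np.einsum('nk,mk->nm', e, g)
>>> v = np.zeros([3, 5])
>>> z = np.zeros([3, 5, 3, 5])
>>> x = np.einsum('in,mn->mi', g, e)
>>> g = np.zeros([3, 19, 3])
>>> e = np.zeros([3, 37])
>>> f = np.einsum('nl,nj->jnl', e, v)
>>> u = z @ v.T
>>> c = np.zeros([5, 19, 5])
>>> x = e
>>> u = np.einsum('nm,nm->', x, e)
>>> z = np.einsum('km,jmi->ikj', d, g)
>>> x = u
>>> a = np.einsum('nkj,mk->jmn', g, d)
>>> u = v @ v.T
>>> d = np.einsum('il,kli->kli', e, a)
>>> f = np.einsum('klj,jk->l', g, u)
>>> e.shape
(3, 37)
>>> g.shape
(3, 19, 3)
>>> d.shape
(3, 37, 3)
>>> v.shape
(3, 5)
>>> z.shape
(3, 37, 3)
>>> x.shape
()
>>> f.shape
(19,)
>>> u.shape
(3, 3)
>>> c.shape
(5, 19, 5)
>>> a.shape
(3, 37, 3)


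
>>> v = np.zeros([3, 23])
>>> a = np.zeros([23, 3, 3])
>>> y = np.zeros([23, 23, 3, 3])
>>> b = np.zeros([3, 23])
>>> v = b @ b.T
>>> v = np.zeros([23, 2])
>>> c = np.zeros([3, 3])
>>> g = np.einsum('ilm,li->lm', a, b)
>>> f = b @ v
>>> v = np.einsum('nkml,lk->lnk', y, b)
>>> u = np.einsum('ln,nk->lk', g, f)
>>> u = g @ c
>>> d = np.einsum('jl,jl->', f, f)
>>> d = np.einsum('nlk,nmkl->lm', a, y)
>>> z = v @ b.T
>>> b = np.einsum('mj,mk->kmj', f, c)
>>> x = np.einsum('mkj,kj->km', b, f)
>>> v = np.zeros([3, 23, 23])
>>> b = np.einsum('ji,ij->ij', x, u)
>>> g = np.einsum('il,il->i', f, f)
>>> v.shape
(3, 23, 23)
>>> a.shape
(23, 3, 3)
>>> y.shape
(23, 23, 3, 3)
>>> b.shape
(3, 3)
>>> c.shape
(3, 3)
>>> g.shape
(3,)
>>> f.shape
(3, 2)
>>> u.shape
(3, 3)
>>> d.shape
(3, 23)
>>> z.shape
(3, 23, 3)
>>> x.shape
(3, 3)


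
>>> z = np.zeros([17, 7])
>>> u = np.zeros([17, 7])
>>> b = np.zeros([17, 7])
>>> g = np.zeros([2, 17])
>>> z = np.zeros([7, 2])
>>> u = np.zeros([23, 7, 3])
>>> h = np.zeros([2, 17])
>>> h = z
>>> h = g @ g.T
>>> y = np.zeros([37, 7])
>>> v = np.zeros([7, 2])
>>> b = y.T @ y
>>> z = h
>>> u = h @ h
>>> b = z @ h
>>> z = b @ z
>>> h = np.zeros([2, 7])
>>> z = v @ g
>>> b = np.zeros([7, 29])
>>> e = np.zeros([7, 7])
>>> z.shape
(7, 17)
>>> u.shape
(2, 2)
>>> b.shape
(7, 29)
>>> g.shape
(2, 17)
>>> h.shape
(2, 7)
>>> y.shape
(37, 7)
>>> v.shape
(7, 2)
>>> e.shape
(7, 7)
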